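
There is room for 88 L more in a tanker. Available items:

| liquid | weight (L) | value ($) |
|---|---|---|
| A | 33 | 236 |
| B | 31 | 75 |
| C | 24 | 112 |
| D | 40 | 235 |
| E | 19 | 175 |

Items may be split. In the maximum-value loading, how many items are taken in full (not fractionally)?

2

Ratios (sorted): E 9.21, A 7.15, D 5.88, C 4.67, B 2.42
take E (19 @ 175); take A (33 @ 236); take 36/40 of D → 211.50. Capacity used 88/88.
2 item(s) taken whole; one partial (take 36/40 of D).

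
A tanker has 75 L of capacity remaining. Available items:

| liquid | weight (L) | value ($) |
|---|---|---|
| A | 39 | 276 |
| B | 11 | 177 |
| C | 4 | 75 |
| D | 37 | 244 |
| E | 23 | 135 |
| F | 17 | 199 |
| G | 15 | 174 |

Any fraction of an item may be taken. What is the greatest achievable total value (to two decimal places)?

Ratios (sorted): C 18.75, B 16.09, F 11.71, G 11.60, A 7.08, D 6.59, E 5.87
take C (4 @ 75); take B (11 @ 177); take F (17 @ 199); take G (15 @ 174); take 28/39 of A → 198.15. Capacity used 75/75.
Total value = 823.15

823.15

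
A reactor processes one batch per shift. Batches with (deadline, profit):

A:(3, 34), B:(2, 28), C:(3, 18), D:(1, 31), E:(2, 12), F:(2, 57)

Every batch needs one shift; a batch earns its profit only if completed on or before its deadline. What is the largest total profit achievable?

122

Sort by profit descending; place each in the latest free slot ≤ its deadline.
Profit order: F=57 A=34 D=31 B=28 C=18 E=12
Assign: F→slot 2, A→slot 3, D→slot 1, B skipped, C skipped, E skipped.
Slots: [1:D] [2:F] [3:A]
Profit = 31 + 57 + 34 = 122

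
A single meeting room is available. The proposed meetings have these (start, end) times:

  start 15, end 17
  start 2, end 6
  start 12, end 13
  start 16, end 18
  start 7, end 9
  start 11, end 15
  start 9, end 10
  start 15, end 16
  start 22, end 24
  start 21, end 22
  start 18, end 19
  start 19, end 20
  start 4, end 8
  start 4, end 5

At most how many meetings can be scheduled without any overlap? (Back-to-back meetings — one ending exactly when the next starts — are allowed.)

10

Order by finish time; keep every interval that doesn't clash with the previous kept one.
By end time: (4,5), (2,6), (4,8), (7,9), (9,10), (12,13), (11,15), (15,16), (15,17), (16,18), (18,19), (19,20), (21,22), (22,24).
Pick (4,5); next start ≥ 5 → (7,9); next start ≥ 9 → (9,10); next start ≥ 10 → (12,13); next start ≥ 13 → (15,16); next start ≥ 16 → (16,18); next start ≥ 18 → (18,19); next start ≥ 19 → (19,20); next start ≥ 20 → (21,22); next start ≥ 22 → (22,24).
Selected 10 meetings.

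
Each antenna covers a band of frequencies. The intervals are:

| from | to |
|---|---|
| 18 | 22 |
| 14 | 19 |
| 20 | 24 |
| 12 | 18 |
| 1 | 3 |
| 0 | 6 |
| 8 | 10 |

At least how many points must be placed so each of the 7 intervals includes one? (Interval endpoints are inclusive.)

4

Sort by right endpoint; whenever an interval is uncovered, place a point at its right end.
Sorted: [1,3] [0,6] [8,10] [12,18] [14,19] [18,22] [20,24]
{[1,3],[0,6]} hit by 3; {[8,10]} hit by 10; {[12,18],[14,19],[18,22]} hit by 18; {[20,24]} hit by 24.
Points: 3, 10, 18, 24 (4 total).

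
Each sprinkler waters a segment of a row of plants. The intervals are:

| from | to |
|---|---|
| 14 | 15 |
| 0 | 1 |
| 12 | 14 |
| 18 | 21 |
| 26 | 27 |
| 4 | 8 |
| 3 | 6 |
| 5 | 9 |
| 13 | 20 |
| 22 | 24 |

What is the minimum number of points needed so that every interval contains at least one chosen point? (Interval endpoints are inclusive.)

Sort by right endpoint; whenever an interval is uncovered, place a point at its right end.
Sorted: [0,1] [3,6] [4,8] [5,9] [12,14] [14,15] [13,20] [18,21] [22,24] [26,27]
{[0,1]} hit by 1; {[3,6],[4,8],[5,9]} hit by 6; {[12,14],[14,15],[13,20]} hit by 14; {[18,21]} hit by 21; {[22,24]} hit by 24; {[26,27]} hit by 27.
Points: 1, 6, 14, 21, 24, 27 (6 total).

6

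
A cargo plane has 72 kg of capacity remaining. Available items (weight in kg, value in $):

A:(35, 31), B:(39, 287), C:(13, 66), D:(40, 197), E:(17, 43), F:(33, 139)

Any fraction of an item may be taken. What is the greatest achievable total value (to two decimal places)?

Greedy by value/weight ratio, highest first.
Order: B (287/39=7.36) > C (66/13=5.08) > D (197/40=4.92) > F (139/33=4.21) > E (43/17=2.53) > A (31/35=0.89)
Fill: take B (39 @ 287) → take C (13 @ 66) → take 20/40 of D → 98.50; 72/72 used.
Total value = 451.50

451.50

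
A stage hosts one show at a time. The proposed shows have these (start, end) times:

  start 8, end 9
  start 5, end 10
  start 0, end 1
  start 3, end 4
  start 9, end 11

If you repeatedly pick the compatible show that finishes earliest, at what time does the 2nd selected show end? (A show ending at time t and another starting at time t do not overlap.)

4

Sorted by end: (0,1)  (3,4)  (8,9)  (5,10)  (9,11)
take (0,1); take (3,4); take (8,9); take (9,11).
Selected: (0,1) (3,4) (8,9) (9,11)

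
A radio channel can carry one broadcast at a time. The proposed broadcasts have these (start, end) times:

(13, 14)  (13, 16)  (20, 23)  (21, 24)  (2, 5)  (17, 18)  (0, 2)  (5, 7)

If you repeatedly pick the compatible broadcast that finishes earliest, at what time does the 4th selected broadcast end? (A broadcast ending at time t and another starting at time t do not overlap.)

14

By end time: (0,2), (2,5), (5,7), (13,14), (13,16), (17,18), (20,23), (21,24).
Pick (0,2); next start ≥ 2 → (2,5); next start ≥ 5 → (5,7); next start ≥ 7 → (13,14); next start ≥ 14 → (17,18); next start ≥ 18 → (20,23).
Selected: (0,2) (2,5) (5,7) (13,14) (17,18) (20,23)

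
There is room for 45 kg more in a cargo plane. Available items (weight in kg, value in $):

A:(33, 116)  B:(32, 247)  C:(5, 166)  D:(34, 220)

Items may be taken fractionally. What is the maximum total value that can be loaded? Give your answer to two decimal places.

Order: C (166/5=33.20) > B (247/32=7.72) > D (220/34=6.47) > A (116/33=3.52)
Fill: take C (5 @ 166) → take B (32 @ 247) → take 8/34 of D → 51.76; 45/45 used.
Total value = 464.76

464.76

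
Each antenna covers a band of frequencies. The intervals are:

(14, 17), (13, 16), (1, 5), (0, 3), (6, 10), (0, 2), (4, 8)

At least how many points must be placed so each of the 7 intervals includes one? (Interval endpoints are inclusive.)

3

Sorted: [0,2] [0,3] [1,5] [4,8] [6,10] [13,16] [14,17]
{[0,2],[0,3],[1,5]} hit by 2; {[4,8],[6,10]} hit by 8; {[13,16],[14,17]} hit by 16.
Points: 2, 8, 16 (3 total).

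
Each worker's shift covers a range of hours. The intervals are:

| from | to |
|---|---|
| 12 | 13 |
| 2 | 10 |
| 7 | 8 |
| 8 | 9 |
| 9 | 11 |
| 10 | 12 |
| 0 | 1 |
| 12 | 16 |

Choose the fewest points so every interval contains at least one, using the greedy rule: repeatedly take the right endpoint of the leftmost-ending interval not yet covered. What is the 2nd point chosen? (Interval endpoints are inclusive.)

Process intervals by earliest right end; each time one isn't hit yet, stab at its right endpoint.
By right end: [0,1]  [7,8]  [8,9]  [2,10]  [9,11]  [10,12]  [12,13]  [12,16]
[0,1] uncovered → point at 1; [7,8] uncovered → point at 8; [9,11] uncovered → point at 11; [12,13] uncovered → point at 13.
Points: 1, 8, 11, 13 (4 total).

8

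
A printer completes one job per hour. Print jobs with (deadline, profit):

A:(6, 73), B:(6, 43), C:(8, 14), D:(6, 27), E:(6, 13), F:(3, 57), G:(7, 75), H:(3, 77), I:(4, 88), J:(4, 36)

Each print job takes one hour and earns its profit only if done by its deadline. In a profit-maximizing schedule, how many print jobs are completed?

By profit: I(d4,88), H(d3,77), G(d7,75), A(d6,73), F(d3,57), B(d6,43), J(d4,36), D(d6,27), C(d8,14), E(d6,13)
I→slot 4; H→slot 3; G→slot 7; A→slot 6; F→slot 2; B→slot 5; J→slot 1; D skipped; C→slot 8; E skipped.
8 of 10 scheduled.

8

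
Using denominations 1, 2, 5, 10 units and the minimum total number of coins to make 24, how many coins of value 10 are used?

2

24 − 2×10→4 − 2×2→0
Count of 10: 2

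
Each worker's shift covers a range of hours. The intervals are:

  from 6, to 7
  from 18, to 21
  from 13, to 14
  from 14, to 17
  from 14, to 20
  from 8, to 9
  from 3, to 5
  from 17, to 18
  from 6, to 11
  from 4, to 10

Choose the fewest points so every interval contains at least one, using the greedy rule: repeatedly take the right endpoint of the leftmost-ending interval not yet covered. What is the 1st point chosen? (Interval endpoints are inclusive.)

5

Sort by right endpoint; whenever an interval is uncovered, place a point at its right end.
Sorted: [3,5] [6,7] [8,9] [4,10] [6,11] [13,14] [14,17] [17,18] [14,20] [18,21]
{[3,5]} hit by 5; {[6,7]} hit by 7; {[8,9],[4,10],[6,11]} hit by 9; {[13,14],[14,17]} hit by 14; {[17,18],[14,20],[18,21]} hit by 18.
Points: 5, 7, 9, 14, 18 (5 total).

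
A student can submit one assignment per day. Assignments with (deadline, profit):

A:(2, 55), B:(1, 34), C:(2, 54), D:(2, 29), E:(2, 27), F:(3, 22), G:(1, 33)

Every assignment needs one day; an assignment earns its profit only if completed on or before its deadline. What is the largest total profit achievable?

Profit order: A=55 C=54 B=34 G=33 D=29 E=27 F=22
Assign: A→slot 2, C→slot 1, B skipped, G skipped, D skipped, E skipped, F→slot 3.
Slots: [1:C] [2:A] [3:F]
Profit = 54 + 55 + 22 = 131

131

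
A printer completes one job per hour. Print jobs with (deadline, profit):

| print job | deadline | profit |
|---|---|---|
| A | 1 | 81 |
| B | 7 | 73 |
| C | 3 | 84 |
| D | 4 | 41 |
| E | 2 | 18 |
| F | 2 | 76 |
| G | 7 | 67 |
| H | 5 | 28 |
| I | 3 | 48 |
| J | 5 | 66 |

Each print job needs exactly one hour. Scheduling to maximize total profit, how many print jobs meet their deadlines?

7

Sort by profit descending; place each in the latest free slot ≤ its deadline.
By profit: C(d3,84), A(d1,81), F(d2,76), B(d7,73), G(d7,67), J(d5,66), I(d3,48), D(d4,41), H(d5,28), E(d2,18)
C→slot 3; A→slot 1; F→slot 2; B→slot 7; G→slot 6; J→slot 5; I skipped; D→slot 4; H skipped; E skipped.
7 of 10 scheduled.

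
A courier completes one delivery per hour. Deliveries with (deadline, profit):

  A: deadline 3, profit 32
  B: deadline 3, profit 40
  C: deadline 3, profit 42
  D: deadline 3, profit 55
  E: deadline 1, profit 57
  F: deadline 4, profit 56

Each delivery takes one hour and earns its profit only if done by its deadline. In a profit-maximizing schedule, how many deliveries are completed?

4

Sort by profit descending; place each in the latest free slot ≤ its deadline.
By profit: E(d1,57), F(d4,56), D(d3,55), C(d3,42), B(d3,40), A(d3,32)
E→slot 1; F→slot 4; D→slot 3; C→slot 2; B skipped; A skipped.
4 of 6 scheduled.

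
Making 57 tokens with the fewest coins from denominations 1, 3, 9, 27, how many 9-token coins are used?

Greedy: take as many of the largest coin as possible, then repeat with the remainder.
57 − 2×27→3 − 1×3→0
Count of 9: 0

0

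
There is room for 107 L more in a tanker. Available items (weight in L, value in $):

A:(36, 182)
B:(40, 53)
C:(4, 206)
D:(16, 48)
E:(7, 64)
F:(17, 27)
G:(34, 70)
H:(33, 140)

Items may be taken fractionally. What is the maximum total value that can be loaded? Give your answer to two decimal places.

Sort by value per unit weight and fill in that order.
Order: C (206/4=51.50) > E (64/7=9.14) > A (182/36=5.06) > H (140/33=4.24) > D (48/16=3.00) > G (70/34=2.06) > F (27/17=1.59) > B (53/40=1.32)
Fill: take C (4 @ 206) → take E (7 @ 64) → take A (36 @ 182) → take H (33 @ 140) → take D (16 @ 48) → take 11/34 of G → 22.65; 107/107 used.
Total value = 662.65

662.65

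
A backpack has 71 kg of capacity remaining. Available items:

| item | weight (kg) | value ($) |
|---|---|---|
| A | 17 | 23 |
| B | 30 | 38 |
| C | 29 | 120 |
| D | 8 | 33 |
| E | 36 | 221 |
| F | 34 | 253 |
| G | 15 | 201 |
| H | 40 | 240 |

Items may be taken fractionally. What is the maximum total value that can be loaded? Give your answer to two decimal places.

589.06

Greedy by value/weight ratio, highest first.
Order: G (201/15=13.40) > F (253/34=7.44) > E (221/36=6.14) > H (240/40=6.00) > C (120/29=4.14) > D (33/8=4.12) > A (23/17=1.35) > B (38/30=1.27)
Fill: take G (15 @ 201) → take F (34 @ 253) → take 22/36 of E → 135.06; 71/71 used.
Total value = 589.06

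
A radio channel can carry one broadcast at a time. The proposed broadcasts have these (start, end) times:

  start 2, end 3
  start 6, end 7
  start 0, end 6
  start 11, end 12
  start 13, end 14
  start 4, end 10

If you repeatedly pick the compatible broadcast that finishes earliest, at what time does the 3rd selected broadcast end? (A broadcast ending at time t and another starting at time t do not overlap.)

Sort by end time and greedily take each interval whose start is ≥ the last chosen end.
Sorted by end: (2,3)  (0,6)  (6,7)  (4,10)  (11,12)  (13,14)
take (2,3); skip (0,6); take (6,7); take (11,12); take (13,14).
Selected: (2,3) (6,7) (11,12) (13,14)

12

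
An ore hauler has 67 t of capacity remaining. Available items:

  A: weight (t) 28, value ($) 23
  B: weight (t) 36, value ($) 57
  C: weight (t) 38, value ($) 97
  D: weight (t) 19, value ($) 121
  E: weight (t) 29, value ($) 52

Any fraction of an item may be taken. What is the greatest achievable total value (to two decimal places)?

Ratios (sorted): D 6.37, C 2.55, E 1.79, B 1.58, A 0.82
take D (19 @ 121); take C (38 @ 97); take 10/29 of E → 17.93. Capacity used 67/67.
Total value = 235.93

235.93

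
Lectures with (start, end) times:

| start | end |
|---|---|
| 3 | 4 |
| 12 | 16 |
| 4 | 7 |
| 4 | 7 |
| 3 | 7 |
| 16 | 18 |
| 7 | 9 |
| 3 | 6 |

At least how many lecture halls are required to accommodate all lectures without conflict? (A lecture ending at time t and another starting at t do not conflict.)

4

Count concurrent intervals with a sweep; the peak is the room count.
starts: [3, 3, 3, 4, 4, 7, 12, 16]
ends:   [4, 6, 7, 7, 7, 9, 16, 18]
s3→1 s3→2 s3→3 e4→2 s4→3 s4→4  — peak 4.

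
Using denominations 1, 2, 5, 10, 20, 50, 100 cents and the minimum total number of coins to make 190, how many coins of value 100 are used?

Greedy: take as many of the largest coin as possible, then repeat with the remainder.
190 − 1×100→90 − 1×50→40 − 2×20→0
Count of 100: 1

1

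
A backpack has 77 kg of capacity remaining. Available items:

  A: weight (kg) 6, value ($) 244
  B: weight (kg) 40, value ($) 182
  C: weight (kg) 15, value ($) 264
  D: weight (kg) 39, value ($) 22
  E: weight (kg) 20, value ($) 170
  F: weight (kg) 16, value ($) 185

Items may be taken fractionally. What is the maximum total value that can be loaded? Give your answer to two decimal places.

Sort by value per unit weight and fill in that order.
Order: A (244/6=40.67) > C (264/15=17.60) > F (185/16=11.56) > E (170/20=8.50) > B (182/40=4.55) > D (22/39=0.56)
Fill: take A (6 @ 244) → take C (15 @ 264) → take F (16 @ 185) → take E (20 @ 170) → take 20/40 of B → 91.00; 77/77 used.
Total value = 954.00

954.00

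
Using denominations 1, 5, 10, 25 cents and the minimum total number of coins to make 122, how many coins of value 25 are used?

4

122 − 4×25→22 − 2×10→2 − 2×1→0
Count of 25: 4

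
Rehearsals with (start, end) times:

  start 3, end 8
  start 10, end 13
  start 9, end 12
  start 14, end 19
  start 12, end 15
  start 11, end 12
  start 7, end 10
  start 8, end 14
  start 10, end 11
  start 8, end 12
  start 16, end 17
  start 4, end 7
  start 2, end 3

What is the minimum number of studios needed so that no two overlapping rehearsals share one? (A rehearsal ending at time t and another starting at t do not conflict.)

5

The answer is the maximum number of intervals overlapping at any instant.
Events (time:±→running): 2:+→1 3:-→0 3:+→1 4:+→2 7:-→1 7:+→2 8:-→1 8:+→2 8:+→3 9:+→4 10:-→3 10:+→4 10:+→5 … peak 5.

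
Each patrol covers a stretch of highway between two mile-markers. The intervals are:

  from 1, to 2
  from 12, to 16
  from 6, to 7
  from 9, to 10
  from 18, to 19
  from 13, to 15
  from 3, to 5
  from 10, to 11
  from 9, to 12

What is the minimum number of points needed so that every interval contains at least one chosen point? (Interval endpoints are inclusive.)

6

Process intervals by earliest right end; each time one isn't hit yet, stab at its right endpoint.
Sorted: [1,2] [3,5] [6,7] [9,10] [10,11] [9,12] [13,15] [12,16] [18,19]
{[1,2]} hit by 2; {[3,5]} hit by 5; {[6,7]} hit by 7; {[9,10],[10,11],[9,12]} hit by 10; {[13,15],[12,16]} hit by 15; {[18,19]} hit by 19.
Points: 2, 5, 7, 10, 15, 19 (6 total).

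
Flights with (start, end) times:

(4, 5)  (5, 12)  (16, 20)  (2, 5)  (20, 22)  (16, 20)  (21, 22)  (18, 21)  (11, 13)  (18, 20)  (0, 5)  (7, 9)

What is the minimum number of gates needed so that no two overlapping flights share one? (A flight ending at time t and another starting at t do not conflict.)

Count concurrent intervals with a sweep; the peak is the room count.
Events (time:±→running): 0:+→1 2:+→2 4:+→3 5:-→2 5:-→1 5:-→0 5:+→1 7:+→2 9:-→1 11:+→2 12:-→1 13:-→0 16:+→1 16:+→2 18:+→3 18:+→4 … peak 4.

4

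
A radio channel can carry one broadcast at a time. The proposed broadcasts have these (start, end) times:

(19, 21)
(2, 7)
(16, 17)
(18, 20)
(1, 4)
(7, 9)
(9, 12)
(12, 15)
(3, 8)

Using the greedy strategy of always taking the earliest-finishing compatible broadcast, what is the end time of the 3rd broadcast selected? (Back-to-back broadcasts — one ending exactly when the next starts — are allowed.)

Sorted by end: (1,4)  (2,7)  (3,8)  (7,9)  (9,12)  (12,15)  (16,17)  (18,20)  (19,21)
take (1,4); take (7,9); take (9,12); take (12,15); take (16,17); take (18,20).
Selected: (1,4) (7,9) (9,12) (12,15) (16,17) (18,20)

12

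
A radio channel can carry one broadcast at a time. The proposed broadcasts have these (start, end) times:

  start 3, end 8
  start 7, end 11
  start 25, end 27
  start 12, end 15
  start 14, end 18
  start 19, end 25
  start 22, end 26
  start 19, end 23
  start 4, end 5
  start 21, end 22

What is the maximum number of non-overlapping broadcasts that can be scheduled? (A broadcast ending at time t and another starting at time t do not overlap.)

By end time: (4,5), (3,8), (7,11), (12,15), (14,18), (21,22), (19,23), (19,25), (22,26), (25,27).
Pick (4,5); next start ≥ 5 → (7,11); next start ≥ 11 → (12,15); next start ≥ 15 → (21,22); next start ≥ 22 → (22,26).
Selected 5 broadcasts.

5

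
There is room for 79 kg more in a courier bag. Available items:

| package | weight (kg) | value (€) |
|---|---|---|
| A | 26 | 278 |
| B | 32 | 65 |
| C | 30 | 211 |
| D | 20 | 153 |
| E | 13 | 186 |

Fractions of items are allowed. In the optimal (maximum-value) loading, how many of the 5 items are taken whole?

Ratios (sorted): E 14.31, A 10.69, D 7.65, C 7.03, B 2.03
take E (13 @ 186); take A (26 @ 278); take D (20 @ 153); take 20/30 of C → 140.67. Capacity used 79/79.
3 item(s) taken whole; one partial (take 20/30 of C).

3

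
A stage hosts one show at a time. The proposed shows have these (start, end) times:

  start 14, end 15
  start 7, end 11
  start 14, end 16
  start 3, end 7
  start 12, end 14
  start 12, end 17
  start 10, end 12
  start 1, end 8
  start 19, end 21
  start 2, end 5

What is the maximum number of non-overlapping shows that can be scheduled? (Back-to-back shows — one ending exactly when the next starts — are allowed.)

5

Greedy by earliest finish: after sorting by end time, pick each interval compatible with the last pick.
By end time: (2,5), (3,7), (1,8), (7,11), (10,12), (12,14), (14,15), (14,16), (12,17), (19,21).
Pick (2,5); next start ≥ 5 → (7,11); next start ≥ 11 → (12,14); next start ≥ 14 → (14,15); next start ≥ 15 → (19,21).
Selected 5 shows.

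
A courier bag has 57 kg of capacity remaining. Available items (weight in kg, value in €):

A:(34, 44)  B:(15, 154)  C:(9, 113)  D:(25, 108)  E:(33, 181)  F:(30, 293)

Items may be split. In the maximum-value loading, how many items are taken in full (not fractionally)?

Ratios (sorted): C 12.56, B 10.27, F 9.77, E 5.48, D 4.32, A 1.29
take C (9 @ 113); take B (15 @ 154); take F (30 @ 293); take 3/33 of E → 16.45. Capacity used 57/57.
3 item(s) taken whole; one partial (take 3/33 of E).

3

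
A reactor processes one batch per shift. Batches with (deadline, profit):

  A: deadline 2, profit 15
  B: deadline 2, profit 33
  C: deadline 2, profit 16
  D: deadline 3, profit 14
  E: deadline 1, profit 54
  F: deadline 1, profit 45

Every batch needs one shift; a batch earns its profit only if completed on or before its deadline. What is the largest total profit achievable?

101

Take jobs in profit order; each goes to the latest open slot no later than its deadline.
By profit: E(d1,54), F(d1,45), B(d2,33), C(d2,16), A(d2,15), D(d3,14)
E→slot 1; F skipped; B→slot 2; C skipped; A skipped; D→slot 3.
Profit = 54 + 33 + 14 = 101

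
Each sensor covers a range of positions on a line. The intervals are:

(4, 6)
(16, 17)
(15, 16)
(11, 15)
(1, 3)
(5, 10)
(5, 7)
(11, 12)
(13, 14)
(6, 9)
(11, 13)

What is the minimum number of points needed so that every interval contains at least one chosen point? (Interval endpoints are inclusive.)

Sorted: [1,3] [4,6] [5,7] [6,9] [5,10] [11,12] [11,13] [13,14] [11,15] [15,16] [16,17]
{[1,3]} hit by 3; {[4,6],[5,7],[6,9],[5,10]} hit by 6; {[11,12],[11,13]} hit by 12; {[13,14],[11,15]} hit by 14; {[15,16],[16,17]} hit by 16.
Points: 3, 6, 12, 14, 16 (5 total).

5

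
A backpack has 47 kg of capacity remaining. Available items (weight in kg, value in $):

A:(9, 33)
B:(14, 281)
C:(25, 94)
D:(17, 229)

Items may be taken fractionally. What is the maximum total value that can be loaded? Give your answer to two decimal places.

570.16

Ratios (sorted): B 20.07, D 13.47, C 3.76, A 3.67
take B (14 @ 281); take D (17 @ 229); take 16/25 of C → 60.16. Capacity used 47/47.
Total value = 570.16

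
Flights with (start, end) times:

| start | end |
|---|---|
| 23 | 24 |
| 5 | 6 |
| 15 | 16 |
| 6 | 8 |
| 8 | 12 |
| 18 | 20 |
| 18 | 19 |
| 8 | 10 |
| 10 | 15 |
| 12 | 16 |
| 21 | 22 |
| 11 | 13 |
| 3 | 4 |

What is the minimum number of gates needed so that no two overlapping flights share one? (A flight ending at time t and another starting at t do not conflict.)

3

The answer is the maximum number of intervals overlapping at any instant.
Events (time:±→running): 3:+→1 4:-→0 5:+→1 6:-→0 6:+→1 8:-→0 8:+→1 8:+→2 10:-→1 10:+→2 11:+→3 … peak 3.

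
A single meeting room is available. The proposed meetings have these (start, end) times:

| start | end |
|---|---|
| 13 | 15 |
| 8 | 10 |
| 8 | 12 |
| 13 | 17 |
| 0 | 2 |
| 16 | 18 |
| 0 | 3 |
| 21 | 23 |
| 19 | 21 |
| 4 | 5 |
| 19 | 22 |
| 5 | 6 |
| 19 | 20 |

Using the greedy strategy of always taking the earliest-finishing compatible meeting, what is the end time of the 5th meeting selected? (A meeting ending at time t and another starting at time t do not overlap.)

15

Order by finish time; keep every interval that doesn't clash with the previous kept one.
By end time: (0,2), (0,3), (4,5), (5,6), (8,10), (8,12), (13,15), (13,17), (16,18), (19,20), (19,21), (19,22), (21,23).
Pick (0,2); next start ≥ 2 → (4,5); next start ≥ 5 → (5,6); next start ≥ 6 → (8,10); next start ≥ 10 → (13,15); next start ≥ 15 → (16,18); next start ≥ 18 → (19,20); next start ≥ 20 → (21,23).
Selected: (0,2) (4,5) (5,6) (8,10) (13,15) (16,18) (19,20) (21,23)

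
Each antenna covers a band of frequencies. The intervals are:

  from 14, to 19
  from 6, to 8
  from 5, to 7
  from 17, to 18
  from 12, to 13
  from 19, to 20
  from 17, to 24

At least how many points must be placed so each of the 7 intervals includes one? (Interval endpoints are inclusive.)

Sort by right endpoint; whenever an interval is uncovered, place a point at its right end.
By right end: [5,7]  [6,8]  [12,13]  [17,18]  [14,19]  [19,20]  [17,24]
[5,7] uncovered → point at 7; [12,13] uncovered → point at 13; [17,18] uncovered → point at 18; [19,20] uncovered → point at 20.
Points: 7, 13, 18, 20 (4 total).

4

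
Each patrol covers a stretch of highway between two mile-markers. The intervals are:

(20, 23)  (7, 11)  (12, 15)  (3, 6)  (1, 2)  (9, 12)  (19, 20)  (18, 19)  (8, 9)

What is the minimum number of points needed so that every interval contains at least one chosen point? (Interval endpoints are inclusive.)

6

Sorted: [1,2] [3,6] [8,9] [7,11] [9,12] [12,15] [18,19] [19,20] [20,23]
{[1,2]} hit by 2; {[3,6]} hit by 6; {[8,9],[7,11],[9,12]} hit by 9; {[12,15]} hit by 15; {[18,19],[19,20]} hit by 19; {[20,23]} hit by 23.
Points: 2, 6, 9, 15, 19, 23 (6 total).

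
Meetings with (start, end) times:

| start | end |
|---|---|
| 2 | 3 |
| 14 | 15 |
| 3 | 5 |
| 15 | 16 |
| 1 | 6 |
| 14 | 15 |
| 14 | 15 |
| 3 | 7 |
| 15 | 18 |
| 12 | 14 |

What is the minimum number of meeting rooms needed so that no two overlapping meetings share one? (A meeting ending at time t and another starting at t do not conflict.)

3

Count concurrent intervals with a sweep; the peak is the room count.
Events (time:±→running): 1:+→1 2:+→2 3:-→1 3:+→2 3:+→3 … peak 3.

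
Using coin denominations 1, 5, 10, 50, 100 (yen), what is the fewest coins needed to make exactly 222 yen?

Use the largest denomination that fits, subtract, and repeat.
222 = 2×100 + 2×10 + 2×1
Total coins = 2 + 2 + 2 = 6

6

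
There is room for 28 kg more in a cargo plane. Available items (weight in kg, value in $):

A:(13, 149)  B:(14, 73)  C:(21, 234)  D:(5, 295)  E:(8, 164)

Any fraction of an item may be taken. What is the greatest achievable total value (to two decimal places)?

Ratios (sorted): D 59.00, E 20.50, A 11.46, C 11.14, B 5.21
take D (5 @ 295); take E (8 @ 164); take A (13 @ 149); take 2/21 of C → 22.29. Capacity used 28/28.
Total value = 630.29

630.29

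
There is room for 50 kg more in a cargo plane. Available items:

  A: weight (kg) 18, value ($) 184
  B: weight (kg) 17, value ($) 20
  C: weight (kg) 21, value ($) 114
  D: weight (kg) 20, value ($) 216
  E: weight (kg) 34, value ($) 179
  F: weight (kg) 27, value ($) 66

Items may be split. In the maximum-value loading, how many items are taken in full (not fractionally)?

Sort by value per unit weight and fill in that order.
Order: D (216/20=10.80) > A (184/18=10.22) > C (114/21=5.43) > E (179/34=5.26) > F (66/27=2.44) > B (20/17=1.18)
Fill: take D (20 @ 216) → take A (18 @ 184) → take 12/21 of C → 65.14; 50/50 used.
2 item(s) taken whole; one partial (take 12/21 of C).

2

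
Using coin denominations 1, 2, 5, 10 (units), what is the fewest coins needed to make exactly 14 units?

3

Use the largest denomination that fits, subtract, and repeat.
14 = 1×10 + 2×2
Total coins = 1 + 2 = 3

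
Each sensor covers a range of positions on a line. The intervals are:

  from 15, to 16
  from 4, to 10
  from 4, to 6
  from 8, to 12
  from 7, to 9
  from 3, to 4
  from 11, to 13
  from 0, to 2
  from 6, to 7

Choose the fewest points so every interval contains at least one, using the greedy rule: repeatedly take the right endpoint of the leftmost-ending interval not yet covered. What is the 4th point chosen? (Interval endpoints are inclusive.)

Sorted: [0,2] [3,4] [4,6] [6,7] [7,9] [4,10] [8,12] [11,13] [15,16]
{[0,2]} hit by 2; {[3,4],[4,6]} hit by 4; {[6,7],[7,9],[4,10]} hit by 7; {[8,12],[11,13]} hit by 12; {[15,16]} hit by 16.
Points: 2, 4, 7, 12, 16 (5 total).

12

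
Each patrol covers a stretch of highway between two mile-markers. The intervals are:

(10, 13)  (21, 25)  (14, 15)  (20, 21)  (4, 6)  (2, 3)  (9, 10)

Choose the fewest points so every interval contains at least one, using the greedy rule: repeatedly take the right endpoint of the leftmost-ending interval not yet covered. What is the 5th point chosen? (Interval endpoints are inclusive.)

Process intervals by earliest right end; each time one isn't hit yet, stab at its right endpoint.
Sorted: [2,3] [4,6] [9,10] [10,13] [14,15] [20,21] [21,25]
{[2,3]} hit by 3; {[4,6]} hit by 6; {[9,10],[10,13]} hit by 10; {[14,15]} hit by 15; {[20,21],[21,25]} hit by 21.
Points: 3, 6, 10, 15, 21 (5 total).

21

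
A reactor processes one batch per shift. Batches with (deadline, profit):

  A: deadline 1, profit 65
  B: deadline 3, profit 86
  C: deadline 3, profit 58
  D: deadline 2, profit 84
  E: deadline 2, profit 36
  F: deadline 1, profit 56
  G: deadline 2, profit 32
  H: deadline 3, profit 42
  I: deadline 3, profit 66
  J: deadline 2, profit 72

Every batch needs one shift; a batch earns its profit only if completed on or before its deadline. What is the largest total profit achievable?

242

By profit: B(d3,86), D(d2,84), J(d2,72), I(d3,66), A(d1,65), C(d3,58), F(d1,56), H(d3,42), E(d2,36), G(d2,32)
B→slot 3; D→slot 2; J→slot 1; I skipped; A skipped; C skipped; F skipped; H skipped; E skipped; G skipped.
Profit = 72 + 84 + 86 = 242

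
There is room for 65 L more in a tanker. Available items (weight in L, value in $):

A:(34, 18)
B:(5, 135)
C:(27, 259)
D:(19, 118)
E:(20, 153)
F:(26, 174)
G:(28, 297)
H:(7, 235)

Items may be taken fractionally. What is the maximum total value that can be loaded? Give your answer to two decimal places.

Greedy by value/weight ratio, highest first.
Order: H (235/7=33.57) > B (135/5=27.00) > G (297/28=10.61) > C (259/27=9.59) > E (153/20=7.65) > F (174/26=6.69) > D (118/19=6.21) > A (18/34=0.53)
Fill: take H (7 @ 235) → take B (5 @ 135) → take G (28 @ 297) → take 25/27 of C → 239.81; 65/65 used.
Total value = 906.81

906.81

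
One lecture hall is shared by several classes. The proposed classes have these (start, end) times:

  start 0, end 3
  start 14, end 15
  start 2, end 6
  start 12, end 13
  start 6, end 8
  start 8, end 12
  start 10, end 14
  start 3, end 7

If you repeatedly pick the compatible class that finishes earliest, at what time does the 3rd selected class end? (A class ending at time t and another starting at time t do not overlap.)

Greedy by earliest finish: after sorting by end time, pick each interval compatible with the last pick.
Sorted by end: (0,3)  (2,6)  (3,7)  (6,8)  (8,12)  (12,13)  (10,14)  (14,15)
take (0,3); skip (2,6); take (3,7); skip (6,8); take (8,12); take (12,13); take (14,15).
Selected: (0,3) (3,7) (8,12) (12,13) (14,15)

12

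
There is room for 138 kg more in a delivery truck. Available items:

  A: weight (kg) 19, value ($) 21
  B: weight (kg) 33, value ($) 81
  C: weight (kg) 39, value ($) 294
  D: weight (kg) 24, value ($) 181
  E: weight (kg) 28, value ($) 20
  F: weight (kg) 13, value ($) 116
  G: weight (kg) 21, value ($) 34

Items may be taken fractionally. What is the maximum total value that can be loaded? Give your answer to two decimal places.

Greedy by value/weight ratio, highest first.
Order: F (116/13=8.92) > D (181/24=7.54) > C (294/39=7.54) > B (81/33=2.45) > G (34/21=1.62) > A (21/19=1.11) > E (20/28=0.71)
Fill: take F (13 @ 116) → take D (24 @ 181) → take C (39 @ 294) → take B (33 @ 81) → take G (21 @ 34) → take 8/19 of A → 8.84; 138/138 used.
Total value = 714.84

714.84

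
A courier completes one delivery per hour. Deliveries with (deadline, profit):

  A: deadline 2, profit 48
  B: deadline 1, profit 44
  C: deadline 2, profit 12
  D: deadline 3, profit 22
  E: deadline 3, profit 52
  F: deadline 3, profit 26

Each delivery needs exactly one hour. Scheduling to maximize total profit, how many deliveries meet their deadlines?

Sort by profit descending; place each in the latest free slot ≤ its deadline.
By profit: E(d3,52), A(d2,48), B(d1,44), F(d3,26), D(d3,22), C(d2,12)
E→slot 3; A→slot 2; B→slot 1; F skipped; D skipped; C skipped.
3 of 6 scheduled.

3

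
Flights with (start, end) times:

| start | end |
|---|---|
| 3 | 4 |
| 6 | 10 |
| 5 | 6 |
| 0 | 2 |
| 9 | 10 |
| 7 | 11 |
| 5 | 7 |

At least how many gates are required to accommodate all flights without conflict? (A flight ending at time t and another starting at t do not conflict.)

Count concurrent intervals with a sweep; the peak is the room count.
starts: [0, 3, 5, 5, 6, 7, 9]
ends:   [2, 4, 6, 7, 10, 10, 11]
s0→1 e2→0 s3→1 e4→0 s5→1 s5→2 e6→1 s6→2 e7→1 s7→2 s9→3  — peak 3.

3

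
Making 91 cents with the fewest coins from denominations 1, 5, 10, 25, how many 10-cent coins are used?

91 = 3×25 + 1×10 + 1×5 + 1×1
Count of 10: 1

1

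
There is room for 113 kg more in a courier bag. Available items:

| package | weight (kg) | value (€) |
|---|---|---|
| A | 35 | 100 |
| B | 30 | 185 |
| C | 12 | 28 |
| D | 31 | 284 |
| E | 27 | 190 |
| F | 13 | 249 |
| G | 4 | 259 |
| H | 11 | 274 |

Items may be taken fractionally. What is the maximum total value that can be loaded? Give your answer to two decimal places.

Sort by value per unit weight and fill in that order.
Order: G (259/4=64.75) > H (274/11=24.91) > F (249/13=19.15) > D (284/31=9.16) > E (190/27=7.04) > B (185/30=6.17) > A (100/35=2.86) > C (28/12=2.33)
Fill: take G (4 @ 259) → take H (11 @ 274) → take F (13 @ 249) → take D (31 @ 284) → take E (27 @ 190) → take 27/30 of B → 166.50; 113/113 used.
Total value = 1422.50

1422.50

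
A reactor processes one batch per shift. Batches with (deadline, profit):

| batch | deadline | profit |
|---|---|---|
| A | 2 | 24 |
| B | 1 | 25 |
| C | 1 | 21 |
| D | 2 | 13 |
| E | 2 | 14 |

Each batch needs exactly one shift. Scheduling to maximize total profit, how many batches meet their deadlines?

2

Sort by profit descending; place each in the latest free slot ≤ its deadline.
By profit: B(d1,25), A(d2,24), C(d1,21), E(d2,14), D(d2,13)
B→slot 1; A→slot 2; C skipped; E skipped; D skipped.
2 of 5 scheduled.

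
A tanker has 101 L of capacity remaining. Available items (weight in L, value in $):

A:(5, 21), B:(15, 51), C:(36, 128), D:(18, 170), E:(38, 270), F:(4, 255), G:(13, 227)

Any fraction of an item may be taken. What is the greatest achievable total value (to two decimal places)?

1024.78

Greedy by value/weight ratio, highest first.
Ratios (sorted): F 63.75, G 17.46, D 9.44, E 7.11, A 4.20, C 3.56, B 3.40
take F (4 @ 255); take G (13 @ 227); take D (18 @ 170); take E (38 @ 270); take A (5 @ 21); take 23/36 of C → 81.78. Capacity used 101/101.
Total value = 1024.78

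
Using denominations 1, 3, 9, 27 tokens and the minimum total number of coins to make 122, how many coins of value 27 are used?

4

122 = 4×27 + 1×9 + 1×3 + 2×1
Count of 27: 4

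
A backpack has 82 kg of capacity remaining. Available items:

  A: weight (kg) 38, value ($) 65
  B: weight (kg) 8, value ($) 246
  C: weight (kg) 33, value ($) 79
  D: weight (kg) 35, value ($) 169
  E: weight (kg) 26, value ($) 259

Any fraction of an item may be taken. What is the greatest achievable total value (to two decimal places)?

705.12

Ratios (sorted): B 30.75, E 9.96, D 4.83, C 2.39, A 1.71
take B (8 @ 246); take E (26 @ 259); take D (35 @ 169); take 13/33 of C → 31.12. Capacity used 82/82.
Total value = 705.12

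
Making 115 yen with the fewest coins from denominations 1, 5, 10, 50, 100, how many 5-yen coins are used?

1

Use the largest denomination that fits, subtract, and repeat.
115 − 1×100→15 − 1×10→5 − 1×5→0
Count of 5: 1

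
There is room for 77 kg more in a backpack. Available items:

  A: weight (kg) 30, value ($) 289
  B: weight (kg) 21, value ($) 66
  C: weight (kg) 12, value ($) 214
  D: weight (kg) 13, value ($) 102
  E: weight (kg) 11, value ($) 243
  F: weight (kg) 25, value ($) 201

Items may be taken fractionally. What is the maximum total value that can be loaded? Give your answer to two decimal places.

Sort by value per unit weight and fill in that order.
Ratios (sorted): E 22.09, C 17.83, A 9.63, F 8.04, D 7.85, B 3.14
take E (11 @ 243); take C (12 @ 214); take A (30 @ 289); take 24/25 of F → 192.96. Capacity used 77/77.
Total value = 938.96

938.96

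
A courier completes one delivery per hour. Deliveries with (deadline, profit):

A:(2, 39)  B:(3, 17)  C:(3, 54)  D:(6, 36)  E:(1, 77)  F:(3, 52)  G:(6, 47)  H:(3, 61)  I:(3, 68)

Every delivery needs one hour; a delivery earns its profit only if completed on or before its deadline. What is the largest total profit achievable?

Profit order: E=77 I=68 H=61 C=54 F=52 G=47 A=39 D=36 B=17
Assign: E→slot 1, I→slot 3, H→slot 2, C skipped, F skipped, G→slot 6, A skipped, D→slot 5, B skipped.
Slots: [1:E] [2:H] [3:I] [5:D] [6:G]
Profit = 77 + 61 + 68 + 36 + 47 = 289

289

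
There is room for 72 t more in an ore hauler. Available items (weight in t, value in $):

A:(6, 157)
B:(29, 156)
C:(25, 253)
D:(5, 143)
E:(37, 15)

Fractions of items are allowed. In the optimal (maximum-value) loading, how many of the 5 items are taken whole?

Greedy by value/weight ratio, highest first.
Ratios (sorted): D 28.60, A 26.17, C 10.12, B 5.38, E 0.41
take D (5 @ 143); take A (6 @ 157); take C (25 @ 253); take B (29 @ 156); take 7/37 of E → 2.84. Capacity used 72/72.
4 item(s) taken whole; one partial (take 7/37 of E).

4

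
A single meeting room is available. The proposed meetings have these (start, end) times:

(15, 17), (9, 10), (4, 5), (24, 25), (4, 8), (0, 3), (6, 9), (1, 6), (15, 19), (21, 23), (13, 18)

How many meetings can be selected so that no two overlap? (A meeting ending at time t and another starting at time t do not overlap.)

By end time: (0,3), (4,5), (1,6), (4,8), (6,9), (9,10), (15,17), (13,18), (15,19), (21,23), (24,25).
Pick (0,3); next start ≥ 3 → (4,5); next start ≥ 5 → (6,9); next start ≥ 9 → (9,10); next start ≥ 10 → (15,17); next start ≥ 17 → (21,23); next start ≥ 23 → (24,25).
Selected 7 meetings.

7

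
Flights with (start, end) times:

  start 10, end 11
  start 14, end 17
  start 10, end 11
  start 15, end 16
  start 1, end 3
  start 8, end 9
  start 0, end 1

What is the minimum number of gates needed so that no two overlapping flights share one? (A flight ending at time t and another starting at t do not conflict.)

2

The answer is the maximum number of intervals overlapping at any instant.
Events (time:±→running): 0:+→1 1:-→0 1:+→1 3:-→0 8:+→1 9:-→0 10:+→1 10:+→2 … peak 2.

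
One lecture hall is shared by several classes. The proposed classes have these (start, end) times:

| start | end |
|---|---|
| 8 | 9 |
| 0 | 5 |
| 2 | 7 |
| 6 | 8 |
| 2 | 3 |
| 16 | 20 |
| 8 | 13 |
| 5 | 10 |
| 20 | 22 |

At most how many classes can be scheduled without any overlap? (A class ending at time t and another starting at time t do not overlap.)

5

Greedy by earliest finish: after sorting by end time, pick each interval compatible with the last pick.
Sorted by end: (2,3)  (0,5)  (2,7)  (6,8)  (8,9)  (5,10)  (8,13)  (16,20)  (20,22)
take (2,3); skip (2,7); take (6,8); take (8,9); skip (5,10); take (16,20); take (20,22).
Selected 5 classes.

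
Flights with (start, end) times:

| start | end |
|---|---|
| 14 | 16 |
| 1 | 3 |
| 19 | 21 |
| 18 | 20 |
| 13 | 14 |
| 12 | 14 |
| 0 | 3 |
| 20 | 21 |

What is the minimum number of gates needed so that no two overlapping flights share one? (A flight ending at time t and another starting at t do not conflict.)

2

Count concurrent intervals with a sweep; the peak is the room count.
starts: [0, 1, 12, 13, 14, 18, 19, 20]
ends:   [3, 3, 14, 14, 16, 20, 21, 21]
s0→1 s1→2  — peak 2.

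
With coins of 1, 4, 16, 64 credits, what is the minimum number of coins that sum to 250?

10

Greedy: take as many of the largest coin as possible, then repeat with the remainder.
250 − 3×64→58 − 3×16→10 − 2×4→2 − 2×1→0
Total coins = 3 + 3 + 2 + 2 = 10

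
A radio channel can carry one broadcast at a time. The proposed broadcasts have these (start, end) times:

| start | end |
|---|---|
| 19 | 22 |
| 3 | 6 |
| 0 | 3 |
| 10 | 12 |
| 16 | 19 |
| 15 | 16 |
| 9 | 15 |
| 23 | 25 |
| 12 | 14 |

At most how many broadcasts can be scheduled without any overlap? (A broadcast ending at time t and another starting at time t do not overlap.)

By end time: (0,3), (3,6), (10,12), (12,14), (9,15), (15,16), (16,19), (19,22), (23,25).
Pick (0,3); next start ≥ 3 → (3,6); next start ≥ 6 → (10,12); next start ≥ 12 → (12,14); next start ≥ 14 → (15,16); next start ≥ 16 → (16,19); next start ≥ 19 → (19,22); next start ≥ 22 → (23,25).
Selected 8 broadcasts.

8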